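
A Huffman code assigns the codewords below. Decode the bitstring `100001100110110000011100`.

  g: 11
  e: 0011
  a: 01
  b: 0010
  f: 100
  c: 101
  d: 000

Read left to right; each codeword is recognised as soon as it completes (prefix code):
  100→f | 0011→e | 0011→e | 01→a | 100→f | 000→d | 11→g | 100→f
Decoded message: feeafdgf

feeafdgf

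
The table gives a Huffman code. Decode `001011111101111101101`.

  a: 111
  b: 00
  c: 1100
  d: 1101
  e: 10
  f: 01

Read left to right; each codeword is recognised as soon as it completes (prefix code):
  00→b | 10→e | 111→a | 111→a | 01→f | 111→a | 10→e | 1101→d
Decoded message: beaafaed

beaafaed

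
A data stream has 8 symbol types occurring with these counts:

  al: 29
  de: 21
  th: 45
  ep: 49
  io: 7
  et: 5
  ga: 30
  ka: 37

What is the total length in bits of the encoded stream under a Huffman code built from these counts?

Merge the two smallest weights repeatedly:
et(5) + io(7) → 12
12 + de(21) → 33
al(29) + ga(30) → 59
33 + ka(37) → 70
th(45) + ep(49) → 94
59 + 70 → 129
94 + 129 → 223
Each symbol's bit-cost is frequency × depth; summing gives 620 bits (equivalently 12 + 33 + 59 + 70 + 94 + 129 + 223).

620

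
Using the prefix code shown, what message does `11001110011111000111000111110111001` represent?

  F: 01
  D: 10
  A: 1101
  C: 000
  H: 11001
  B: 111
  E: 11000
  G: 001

HHBDGEBAH

Read left to right; each codeword is recognised as soon as it completes (prefix code):
  11001→H | 11001→H | 111→B | 10→D | 001→G | 11000→E | 111→B | 1101→A | 11001→H
Decoded message: HHBDGEBAH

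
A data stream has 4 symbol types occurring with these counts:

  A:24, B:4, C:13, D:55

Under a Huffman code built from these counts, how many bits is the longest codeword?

Merge the two lowest-weight nodes at each step:
merge B(4) and C(13): 17
merge 17 and A(24): 41
merge 41 and D(55): 96
Maximum depth reached is 3.

3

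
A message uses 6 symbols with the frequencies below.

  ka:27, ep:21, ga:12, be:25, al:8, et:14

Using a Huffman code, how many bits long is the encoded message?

Greedily combine the two least-frequent nodes:
merge al(8) and ga(12): 20
merge et(14) and 20: 34
merge ep(21) and be(25): 46
merge ka(27) and 34: 61
merge 46 and 61: 107
The encoded length is the sum of every internal node's weight: 20 + 34 + 46 + 61 + 107 = 268 bits.

268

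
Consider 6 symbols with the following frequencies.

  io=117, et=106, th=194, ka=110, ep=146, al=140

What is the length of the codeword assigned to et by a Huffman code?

3

Repeatedly merge the two smallest:
et(106) + ka(110) → 216
io(117) + al(140) → 257
ep(146) + th(194) → 340
216 + 257 → 473
340 + 473 → 813
et's leaf is at depth 3, giving a 3-bit codeword.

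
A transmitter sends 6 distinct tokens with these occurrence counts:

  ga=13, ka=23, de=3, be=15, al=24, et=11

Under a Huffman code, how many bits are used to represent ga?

Build the tree from the bottom:
merge de(3) and et(11): 14
merge ga(13) and 14: 27
merge be(15) and ka(23): 38
merge al(24) and 27: 51
merge 38 and 51: 89
ga's leaf is at depth 3, giving a 3-bit codeword.

3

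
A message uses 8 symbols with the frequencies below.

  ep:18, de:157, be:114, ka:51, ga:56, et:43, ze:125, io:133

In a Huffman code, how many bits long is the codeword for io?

2

Repeatedly merge the two smallest:
merge ep(18) and et(43): 61
merge ka(51) and ga(56): 107
merge 61 and 107: 168
merge be(114) and ze(125): 239
merge io(133) and de(157): 290
merge 168 and 239: 407
merge 290 and 407: 697
The subtree containing io is merged 2 times, so code length = 2.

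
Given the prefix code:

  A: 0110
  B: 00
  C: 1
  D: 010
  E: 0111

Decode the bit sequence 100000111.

CBBE

Read left to right; each codeword is recognised as soon as it completes (prefix code):
  1→C | 00→B | 00→B | 0111→E
Decoded message: CBBE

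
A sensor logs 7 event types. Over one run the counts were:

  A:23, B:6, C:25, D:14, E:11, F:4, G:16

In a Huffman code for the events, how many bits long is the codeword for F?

Build the tree from the bottom:
F(4) + B(6) → 10
10 + E(11) → 21
D(14) + G(16) → 30
21 + A(23) → 44
C(25) + 30 → 55
44 + 55 → 99
F's leaf is at depth 4, giving a 4-bit codeword.

4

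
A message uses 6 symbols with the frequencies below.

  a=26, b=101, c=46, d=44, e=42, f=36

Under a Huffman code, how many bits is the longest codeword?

3

Merge the two lowest-weight nodes at each step:
a(26) + f(36) → 62
e(42) + d(44) → 86
c(46) + 62 → 108
86 + b(101) → 187
108 + 187 → 295
The rarest symbols sit at the bottom; the longest codeword is 3 bits.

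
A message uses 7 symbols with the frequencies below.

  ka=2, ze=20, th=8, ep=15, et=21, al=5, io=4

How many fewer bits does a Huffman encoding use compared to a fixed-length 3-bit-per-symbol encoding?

Fixed-length: 3 bits × 75 symbols = 225 bits.
Huffman merges:
combine ka(2), io(4) → 6
combine al(5), 6 → 11
combine th(8), 11 → 19
combine ep(15), 19 → 34
combine ze(20), et(21) → 41
combine 34, 41 → 75
Huffman total = 6 + 11 + 19 + 34 + 41 + 75 = 186 bits.
Saving = 225 − 186 = 39 bits.

39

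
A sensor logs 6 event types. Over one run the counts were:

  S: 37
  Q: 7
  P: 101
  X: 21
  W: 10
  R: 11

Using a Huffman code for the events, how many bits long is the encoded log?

367

Greedily combine the two least-frequent nodes:
merge Q(7) and W(10): 17
merge R(11) and 17: 28
merge X(21) and 28: 49
merge S(37) and 49: 86
merge 86 and P(101): 187
Each symbol's bit-cost is frequency × depth; summing gives 367 bits (equivalently 17 + 28 + 49 + 86 + 187).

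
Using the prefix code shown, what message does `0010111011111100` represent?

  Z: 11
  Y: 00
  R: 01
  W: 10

YWZWZZZY

Read left to right; each codeword is recognised as soon as it completes (prefix code):
  00→Y | 10→W | 11→Z | 10→W | 11→Z | 11→Z | 11→Z | 00→Y
Decoded message: YWZWZZZY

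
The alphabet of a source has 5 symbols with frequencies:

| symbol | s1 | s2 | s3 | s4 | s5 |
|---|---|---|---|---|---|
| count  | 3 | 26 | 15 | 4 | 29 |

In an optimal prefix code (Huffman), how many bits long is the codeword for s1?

Build the tree from the bottom:
s1(3) + s4(4) → 7
7 + s3(15) → 22
22 + s2(26) → 48
s5(29) + 48 → 77
s1's leaf is at depth 4, giving a 4-bit codeword.

4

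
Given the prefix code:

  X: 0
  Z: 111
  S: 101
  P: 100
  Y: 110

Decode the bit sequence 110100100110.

YPPY

Read left to right; each codeword is recognised as soon as it completes (prefix code):
  110→Y | 100→P | 100→P | 110→Y
Decoded message: YPPY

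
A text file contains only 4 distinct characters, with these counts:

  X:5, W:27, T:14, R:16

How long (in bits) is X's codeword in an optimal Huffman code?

Huffman merges, smallest pair first:
merge X(5) and T(14): 19
merge R(16) and 19: 35
merge W(27) and 35: 62
X sits 3 levels below the root, so its codeword is 3 bits.

3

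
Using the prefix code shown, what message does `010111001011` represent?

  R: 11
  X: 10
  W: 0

WXRXWXR

Read left to right; each codeword is recognised as soon as it completes (prefix code):
  0→W | 10→X | 11→R | 10→X | 0→W | 10→X | 11→R
Decoded message: WXRXWXR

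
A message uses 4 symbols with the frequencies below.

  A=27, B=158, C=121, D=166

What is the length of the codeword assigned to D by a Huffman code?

1

Repeatedly merge the two smallest:
A(27) + C(121) → 148
148 + B(158) → 306
D(166) + 306 → 472
D sits one level below the root: a 1-bit codeword.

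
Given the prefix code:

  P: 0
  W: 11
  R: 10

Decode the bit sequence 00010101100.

Read left to right; each codeword is recognised as soon as it completes (prefix code):
  0→P | 0→P | 0→P | 10→R | 10→R | 11→W | 0→P | 0→P
Decoded message: PPPRRWPP

PPPRRWPP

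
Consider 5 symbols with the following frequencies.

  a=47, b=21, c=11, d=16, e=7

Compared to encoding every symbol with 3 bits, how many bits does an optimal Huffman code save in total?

97

Fixed-length: 3 bits × 102 symbols = 306 bits.
Huffman merges:
e(7) + c(11) → 18
d(16) + 18 → 34
b(21) + 34 → 55
a(47) + 55 → 102
Huffman total = 18 + 34 + 55 + 102 = 209 bits.
Saving = 306 − 209 = 97 bits.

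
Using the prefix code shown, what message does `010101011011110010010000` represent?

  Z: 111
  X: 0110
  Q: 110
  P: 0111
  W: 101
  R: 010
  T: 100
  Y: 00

RWXZTTTY

Read left to right; each codeword is recognised as soon as it completes (prefix code):
  010→R | 101→W | 0110→X | 111→Z | 100→T | 100→T | 100→T | 00→Y
Decoded message: RWXZTTTY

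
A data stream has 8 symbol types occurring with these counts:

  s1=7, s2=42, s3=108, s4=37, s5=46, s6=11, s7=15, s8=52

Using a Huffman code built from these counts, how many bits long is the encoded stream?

Build the Huffman tree bottom-up:
s1(7) + s6(11) → 18
s7(15) + 18 → 33
33 + s4(37) → 70
s2(42) + s5(46) → 88
s8(52) + 70 → 122
88 + s3(108) → 196
122 + 196 → 318
The encoded length is the sum of every internal node's weight: 18 + 33 + 70 + 88 + 122 + 196 + 318 = 845 bits.

845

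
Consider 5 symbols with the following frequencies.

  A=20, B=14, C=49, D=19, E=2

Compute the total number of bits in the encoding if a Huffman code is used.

210

Build the Huffman tree bottom-up:
combine E(2), B(14) → 16
combine 16, D(19) → 35
combine A(20), 35 → 55
combine C(49), 55 → 104
Each symbol's bit-cost is frequency × depth; summing gives 210 bits (equivalently 16 + 35 + 55 + 104).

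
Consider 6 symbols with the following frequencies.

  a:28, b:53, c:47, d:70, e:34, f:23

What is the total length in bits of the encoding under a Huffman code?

642

Greedily combine the two least-frequent nodes:
combine f(23), a(28) → 51
combine e(34), c(47) → 81
combine 51, b(53) → 104
combine d(70), 81 → 151
combine 104, 151 → 255
The encoded length is the sum of every internal node's weight: 51 + 81 + 104 + 151 + 255 = 642 bits.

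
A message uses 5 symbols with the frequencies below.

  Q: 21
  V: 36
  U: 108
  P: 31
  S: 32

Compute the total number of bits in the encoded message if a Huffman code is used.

Build the Huffman tree bottom-up:
merge Q(21) and P(31): 52
merge S(32) and V(36): 68
merge 52 and 68: 120
merge U(108) and 120: 228
Total encoded bits = sum of merged weights = 52 + 68 + 120 + 228 = 468.

468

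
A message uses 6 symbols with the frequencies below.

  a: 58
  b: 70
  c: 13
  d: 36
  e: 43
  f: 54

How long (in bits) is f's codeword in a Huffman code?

Huffman merges, smallest pair first:
merge c(13) and d(36): 49
merge e(43) and 49: 92
merge f(54) and a(58): 112
merge b(70) and 92: 162
merge 112 and 162: 274
f's leaf is at depth 2, giving a 2-bit codeword.

2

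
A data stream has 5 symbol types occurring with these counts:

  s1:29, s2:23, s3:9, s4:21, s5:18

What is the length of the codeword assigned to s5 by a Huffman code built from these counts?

3

Repeatedly merge the two smallest:
combine s3(9), s5(18) → 27
combine s4(21), s2(23) → 44
combine 27, s1(29) → 56
combine 44, 56 → 100
s5's leaf is at depth 3, giving a 3-bit codeword.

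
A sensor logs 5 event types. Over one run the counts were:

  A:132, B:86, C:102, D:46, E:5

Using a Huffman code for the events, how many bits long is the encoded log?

Build the Huffman tree bottom-up:
merge E(5) and D(46): 51
merge 51 and B(86): 137
merge C(102) and A(132): 234
merge 137 and 234: 371
The encoded length is the sum of every internal node's weight: 51 + 137 + 234 + 371 = 793 bits.

793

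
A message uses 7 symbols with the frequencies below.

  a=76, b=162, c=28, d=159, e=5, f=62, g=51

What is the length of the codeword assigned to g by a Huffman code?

3

Huffman merges, smallest pair first:
merge e(5) and c(28): 33
merge 33 and g(51): 84
merge f(62) and a(76): 138
merge 84 and 138: 222
merge d(159) and b(162): 321
merge 222 and 321: 543
The subtree containing g is merged 3 times, so code length = 3.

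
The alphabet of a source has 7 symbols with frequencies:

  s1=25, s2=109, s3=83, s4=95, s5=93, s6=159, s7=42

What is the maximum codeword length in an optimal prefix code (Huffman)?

4

Merge the two lowest-weight nodes at each step:
combine s1(25), s7(42) → 67
combine 67, s3(83) → 150
combine s5(93), s4(95) → 188
combine s2(109), 150 → 259
combine s6(159), 188 → 347
combine 259, 347 → 606
Maximum depth reached is 4.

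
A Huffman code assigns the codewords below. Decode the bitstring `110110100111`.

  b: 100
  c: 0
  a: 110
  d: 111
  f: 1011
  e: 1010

Read left to right; each codeword is recognised as soon as it completes (prefix code):
  110→a | 110→a | 100→b | 111→d
Decoded message: aabd

aabd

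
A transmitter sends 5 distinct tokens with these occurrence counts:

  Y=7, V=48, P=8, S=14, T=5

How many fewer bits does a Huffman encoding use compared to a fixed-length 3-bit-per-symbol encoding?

Fixed-length: 3 bits × 82 symbols = 246 bits.
Huffman merges:
T(5) + Y(7) → 12
P(8) + 12 → 20
S(14) + 20 → 34
34 + V(48) → 82
Huffman total = 12 + 20 + 34 + 82 = 148 bits.
Saving = 246 − 148 = 98 bits.

98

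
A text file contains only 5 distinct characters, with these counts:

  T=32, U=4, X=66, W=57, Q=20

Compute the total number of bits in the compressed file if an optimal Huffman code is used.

Greedily combine the two least-frequent nodes:
merge U(4) and Q(20): 24
merge 24 and T(32): 56
merge 56 and W(57): 113
merge X(66) and 113: 179
Total encoded bits = sum of merged weights = 24 + 56 + 113 + 179 = 372.

372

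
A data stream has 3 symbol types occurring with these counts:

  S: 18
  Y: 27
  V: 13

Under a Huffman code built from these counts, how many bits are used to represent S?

Build the tree from the bottom:
merge V(13) and S(18): 31
merge Y(27) and 31: 58
The subtree containing S is merged 2 times, so code length = 2.

2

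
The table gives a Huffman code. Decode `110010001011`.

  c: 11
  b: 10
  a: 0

Read left to right; each codeword is recognised as soon as it completes (prefix code):
  11→c | 0→a | 0→a | 10→b | 0→a | 0→a | 10→b | 11→c
Decoded message: caabaabc

caabaabc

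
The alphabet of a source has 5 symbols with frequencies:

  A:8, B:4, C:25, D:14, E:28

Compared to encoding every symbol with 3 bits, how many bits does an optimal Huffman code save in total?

69

Fixed-length: 3 bits × 79 symbols = 237 bits.
Huffman merges:
merge B(4) and A(8): 12
merge 12 and D(14): 26
merge C(25) and 26: 51
merge E(28) and 51: 79
Huffman total = 12 + 26 + 51 + 79 = 168 bits.
Saving = 237 − 168 = 69 bits.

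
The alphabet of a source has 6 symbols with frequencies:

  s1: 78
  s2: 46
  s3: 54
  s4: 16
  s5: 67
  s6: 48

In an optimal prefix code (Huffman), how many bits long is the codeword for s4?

Repeatedly merge the two smallest:
merge s4(16) and s2(46): 62
merge s6(48) and s3(54): 102
merge 62 and s5(67): 129
merge s1(78) and 102: 180
merge 129 and 180: 309
s4 sits 3 levels below the root, so its codeword is 3 bits.

3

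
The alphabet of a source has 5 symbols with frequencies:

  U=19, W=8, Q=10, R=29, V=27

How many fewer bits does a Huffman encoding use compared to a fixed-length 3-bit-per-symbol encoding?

75

Fixed-length: 3 bits × 93 symbols = 279 bits.
Huffman merges:
combine W(8), Q(10) → 18
combine 18, U(19) → 37
combine V(27), R(29) → 56
combine 37, 56 → 93
Huffman total = 18 + 37 + 56 + 93 = 204 bits.
Saving = 279 − 204 = 75 bits.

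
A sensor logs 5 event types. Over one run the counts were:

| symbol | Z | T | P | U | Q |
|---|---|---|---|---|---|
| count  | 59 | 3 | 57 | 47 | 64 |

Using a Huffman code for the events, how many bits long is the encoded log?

Build the Huffman tree bottom-up:
merge T(3) and U(47): 50
merge 50 and P(57): 107
merge Z(59) and Q(64): 123
merge 107 and 123: 230
Total encoded bits = sum of merged weights = 50 + 107 + 123 + 230 = 510.

510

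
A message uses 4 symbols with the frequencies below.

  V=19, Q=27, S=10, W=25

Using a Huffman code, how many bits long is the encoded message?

Greedily combine the two least-frequent nodes:
combine S(10), V(19) → 29
combine W(25), Q(27) → 52
combine 29, 52 → 81
Each symbol's bit-cost is frequency × depth; summing gives 162 bits (equivalently 29 + 52 + 81).

162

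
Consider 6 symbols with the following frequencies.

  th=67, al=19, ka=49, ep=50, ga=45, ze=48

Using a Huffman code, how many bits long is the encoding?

717

Build the Huffman tree bottom-up:
al(19) + ga(45) → 64
ze(48) + ka(49) → 97
ep(50) + 64 → 114
th(67) + 97 → 164
114 + 164 → 278
The encoded length is the sum of every internal node's weight: 64 + 97 + 114 + 164 + 278 = 717 bits.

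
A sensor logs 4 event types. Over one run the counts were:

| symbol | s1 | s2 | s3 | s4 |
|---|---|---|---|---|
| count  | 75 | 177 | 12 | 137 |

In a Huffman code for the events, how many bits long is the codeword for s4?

2

Huffman merges, smallest pair first:
s3(12) + s1(75) → 87
87 + s4(137) → 224
s2(177) + 224 → 401
s4 sits 2 levels below the root, so its codeword is 2 bits.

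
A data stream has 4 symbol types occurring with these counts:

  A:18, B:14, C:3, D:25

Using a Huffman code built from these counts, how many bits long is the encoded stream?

112

Greedily combine the two least-frequent nodes:
C(3) + B(14) → 17
17 + A(18) → 35
D(25) + 35 → 60
Total encoded bits = sum of merged weights = 17 + 35 + 60 = 112.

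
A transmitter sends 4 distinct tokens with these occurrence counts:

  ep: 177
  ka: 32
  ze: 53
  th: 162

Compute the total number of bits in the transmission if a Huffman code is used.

Merge the two smallest weights repeatedly:
combine ka(32), ze(53) → 85
combine 85, th(162) → 247
combine ep(177), 247 → 424
The encoded length is the sum of every internal node's weight: 85 + 247 + 424 = 756 bits.

756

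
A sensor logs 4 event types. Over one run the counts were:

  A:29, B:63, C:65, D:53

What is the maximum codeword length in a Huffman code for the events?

Merge the two lowest-weight nodes at each step:
merge A(29) and D(53): 82
merge B(63) and C(65): 128
merge 82 and 128: 210
The first pair merged (A, D) ends up deepest, at depth 2.

2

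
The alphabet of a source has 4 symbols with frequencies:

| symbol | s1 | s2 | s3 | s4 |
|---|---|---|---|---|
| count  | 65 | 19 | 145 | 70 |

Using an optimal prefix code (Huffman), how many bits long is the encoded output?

Greedily combine the two least-frequent nodes:
s2(19) + s1(65) → 84
s4(70) + 84 → 154
s3(145) + 154 → 299
Total encoded bits = sum of merged weights = 84 + 154 + 299 = 537.

537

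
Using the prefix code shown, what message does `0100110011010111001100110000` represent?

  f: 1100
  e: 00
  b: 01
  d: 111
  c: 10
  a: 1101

befabfffe

Read left to right; each codeword is recognised as soon as it completes (prefix code):
  01→b | 00→e | 1100→f | 1101→a | 01→b | 1100→f | 1100→f | 1100→f | 00→e
Decoded message: befabfffe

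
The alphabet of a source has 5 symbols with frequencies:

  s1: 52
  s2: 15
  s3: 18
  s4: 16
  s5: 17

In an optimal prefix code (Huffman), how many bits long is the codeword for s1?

Build the tree from the bottom:
combine s2(15), s4(16) → 31
combine s5(17), s3(18) → 35
combine 31, 35 → 66
combine s1(52), 66 → 118
s1 sits one level below the root: a 1-bit codeword.

1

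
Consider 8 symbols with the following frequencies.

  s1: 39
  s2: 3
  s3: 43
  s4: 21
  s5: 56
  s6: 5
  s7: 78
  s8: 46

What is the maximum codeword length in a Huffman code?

5

Merge the two lowest-weight nodes at each step:
combine s2(3), s6(5) → 8
combine 8, s4(21) → 29
combine 29, s1(39) → 68
combine s3(43), s8(46) → 89
combine s5(56), 68 → 124
combine s7(78), 89 → 167
combine 124, 167 → 291
The first pair merged (s2, s6) ends up deepest, at depth 5.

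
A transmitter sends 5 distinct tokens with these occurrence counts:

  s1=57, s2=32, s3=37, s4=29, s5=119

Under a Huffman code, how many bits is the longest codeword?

Merge the two lowest-weight nodes at each step:
combine s4(29), s2(32) → 61
combine s3(37), s1(57) → 94
combine 61, 94 → 155
combine s5(119), 155 → 274
Maximum depth reached is 3.

3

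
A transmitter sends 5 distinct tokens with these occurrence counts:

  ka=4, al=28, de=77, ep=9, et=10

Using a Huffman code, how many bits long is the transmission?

Merge the two smallest weights repeatedly:
combine ka(4), ep(9) → 13
combine et(10), 13 → 23
combine 23, al(28) → 51
combine 51, de(77) → 128
Each symbol's bit-cost is frequency × depth; summing gives 215 bits (equivalently 13 + 23 + 51 + 128).

215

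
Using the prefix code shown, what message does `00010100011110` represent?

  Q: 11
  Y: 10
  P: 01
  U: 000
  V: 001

Read left to right; each codeword is recognised as soon as it completes (prefix code):
  000→U | 10→Y | 10→Y | 001→V | 11→Q | 10→Y
Decoded message: UYYVQY

UYYVQY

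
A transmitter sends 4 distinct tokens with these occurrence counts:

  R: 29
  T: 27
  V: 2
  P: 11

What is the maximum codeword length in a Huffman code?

Merge the two lowest-weight nodes at each step:
merge V(2) and P(11): 13
merge 13 and T(27): 40
merge R(29) and 40: 69
Maximum depth reached is 3.

3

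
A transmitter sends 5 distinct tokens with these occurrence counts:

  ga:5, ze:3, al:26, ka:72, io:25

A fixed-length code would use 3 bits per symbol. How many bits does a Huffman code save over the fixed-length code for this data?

162

Fixed-length: 3 bits × 131 symbols = 393 bits.
Huffman merges:
ze(3) + ga(5) → 8
8 + io(25) → 33
al(26) + 33 → 59
59 + ka(72) → 131
Huffman total = 8 + 33 + 59 + 131 = 231 bits.
Saving = 393 − 231 = 162 bits.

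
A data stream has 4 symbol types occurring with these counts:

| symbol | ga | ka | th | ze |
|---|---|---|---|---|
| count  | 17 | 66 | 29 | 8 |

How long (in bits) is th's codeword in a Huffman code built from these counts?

2

Build the tree from the bottom:
combine ze(8), ga(17) → 25
combine 25, th(29) → 54
combine 54, ka(66) → 120
The subtree containing th is merged 2 times, so code length = 2.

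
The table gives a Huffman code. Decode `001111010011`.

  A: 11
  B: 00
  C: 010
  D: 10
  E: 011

Read left to right; each codeword is recognised as soon as it completes (prefix code):
  00→B | 11→A | 11→A | 010→C | 011→E
Decoded message: BAACE

BAACE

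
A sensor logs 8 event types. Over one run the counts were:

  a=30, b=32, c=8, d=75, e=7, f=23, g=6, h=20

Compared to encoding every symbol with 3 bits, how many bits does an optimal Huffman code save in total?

75

Fixed-length: 3 bits × 201 symbols = 603 bits.
Huffman merges:
combine g(6), e(7) → 13
combine c(8), 13 → 21
combine h(20), 21 → 41
combine f(23), a(30) → 53
combine b(32), 41 → 73
combine 53, 73 → 126
combine d(75), 126 → 201
Huffman total = 13 + 21 + 41 + 53 + 73 + 126 + 201 = 528 bits.
Saving = 603 − 528 = 75 bits.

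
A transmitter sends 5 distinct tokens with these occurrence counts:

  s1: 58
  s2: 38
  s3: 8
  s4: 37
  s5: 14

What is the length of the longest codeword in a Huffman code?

3

Merge the two lowest-weight nodes at each step:
merge s3(8) and s5(14): 22
merge 22 and s4(37): 59
merge s2(38) and s1(58): 96
merge 59 and 96: 155
The rarest symbols sit at the bottom; the longest codeword is 3 bits.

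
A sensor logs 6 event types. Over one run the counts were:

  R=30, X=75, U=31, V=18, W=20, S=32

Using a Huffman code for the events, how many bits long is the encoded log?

506

Merge the two smallest weights repeatedly:
combine V(18), W(20) → 38
combine R(30), U(31) → 61
combine S(32), 38 → 70
combine 61, 70 → 131
combine X(75), 131 → 206
The encoded length is the sum of every internal node's weight: 38 + 61 + 70 + 131 + 206 = 506 bits.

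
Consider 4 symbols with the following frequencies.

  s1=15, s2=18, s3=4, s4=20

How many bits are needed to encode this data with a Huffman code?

113

Merge the two smallest weights repeatedly:
combine s3(4), s1(15) → 19
combine s2(18), 19 → 37
combine s4(20), 37 → 57
The encoded length is the sum of every internal node's weight: 19 + 37 + 57 = 113 bits.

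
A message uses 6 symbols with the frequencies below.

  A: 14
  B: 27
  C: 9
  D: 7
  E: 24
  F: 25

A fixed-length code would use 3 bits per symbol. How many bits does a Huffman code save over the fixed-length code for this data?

60

Fixed-length: 3 bits × 106 symbols = 318 bits.
Huffman merges:
merge D(7) and C(9): 16
merge A(14) and 16: 30
merge E(24) and F(25): 49
merge B(27) and 30: 57
merge 49 and 57: 106
Huffman total = 16 + 30 + 49 + 57 + 106 = 258 bits.
Saving = 318 − 258 = 60 bits.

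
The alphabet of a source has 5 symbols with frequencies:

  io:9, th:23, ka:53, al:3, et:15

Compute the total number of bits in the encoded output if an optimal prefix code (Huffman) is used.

Build the Huffman tree bottom-up:
merge al(3) and io(9): 12
merge 12 and et(15): 27
merge th(23) and 27: 50
merge 50 and ka(53): 103
The encoded length is the sum of every internal node's weight: 12 + 27 + 50 + 103 = 192 bits.

192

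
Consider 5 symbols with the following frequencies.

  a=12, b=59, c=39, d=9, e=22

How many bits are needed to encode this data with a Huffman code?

Build the Huffman tree bottom-up:
combine d(9), a(12) → 21
combine 21, e(22) → 43
combine c(39), 43 → 82
combine b(59), 82 → 141
Total encoded bits = sum of merged weights = 21 + 43 + 82 + 141 = 287.

287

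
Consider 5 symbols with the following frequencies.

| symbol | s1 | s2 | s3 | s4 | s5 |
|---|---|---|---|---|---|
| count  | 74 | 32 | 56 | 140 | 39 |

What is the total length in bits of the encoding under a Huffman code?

Greedily combine the two least-frequent nodes:
merge s2(32) and s5(39): 71
merge s3(56) and 71: 127
merge s1(74) and 127: 201
merge s4(140) and 201: 341
The encoded length is the sum of every internal node's weight: 71 + 127 + 201 + 341 = 740 bits.

740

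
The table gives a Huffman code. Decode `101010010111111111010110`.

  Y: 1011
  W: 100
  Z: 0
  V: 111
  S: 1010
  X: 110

SWYVVSX

Read left to right; each codeword is recognised as soon as it completes (prefix code):
  1010→S | 100→W | 1011→Y | 111→V | 111→V | 1010→S | 110→X
Decoded message: SWYVVSX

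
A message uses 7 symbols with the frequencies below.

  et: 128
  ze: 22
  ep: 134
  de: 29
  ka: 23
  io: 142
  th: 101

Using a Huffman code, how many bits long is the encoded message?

Greedily combine the two least-frequent nodes:
ze(22) + ka(23) → 45
de(29) + 45 → 74
74 + th(101) → 175
et(128) + ep(134) → 262
io(142) + 175 → 317
262 + 317 → 579
Total encoded bits = sum of merged weights = 45 + 74 + 175 + 262 + 317 + 579 = 1452.

1452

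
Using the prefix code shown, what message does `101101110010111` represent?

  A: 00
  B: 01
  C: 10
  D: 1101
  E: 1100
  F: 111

CDECF

Read left to right; each codeword is recognised as soon as it completes (prefix code):
  10→C | 1101→D | 1100→E | 10→C | 111→F
Decoded message: CDECF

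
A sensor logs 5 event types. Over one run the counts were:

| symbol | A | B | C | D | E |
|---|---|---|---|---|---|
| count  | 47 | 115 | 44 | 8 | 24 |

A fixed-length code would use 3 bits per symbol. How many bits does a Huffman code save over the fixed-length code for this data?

245

Fixed-length: 3 bits × 238 symbols = 714 bits.
Huffman merges:
merge D(8) and E(24): 32
merge 32 and C(44): 76
merge A(47) and 76: 123
merge B(115) and 123: 238
Huffman total = 32 + 76 + 123 + 238 = 469 bits.
Saving = 714 − 469 = 245 bits.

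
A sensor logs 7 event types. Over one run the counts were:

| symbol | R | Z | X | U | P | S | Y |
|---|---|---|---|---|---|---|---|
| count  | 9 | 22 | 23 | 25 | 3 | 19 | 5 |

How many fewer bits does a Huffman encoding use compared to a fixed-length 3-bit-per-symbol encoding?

Fixed-length: 3 bits × 106 symbols = 318 bits.
Huffman merges:
merge P(3) and Y(5): 8
merge 8 and R(9): 17
merge 17 and S(19): 36
merge Z(22) and X(23): 45
merge U(25) and 36: 61
merge 45 and 61: 106
Huffman total = 8 + 17 + 36 + 45 + 61 + 106 = 273 bits.
Saving = 318 − 273 = 45 bits.

45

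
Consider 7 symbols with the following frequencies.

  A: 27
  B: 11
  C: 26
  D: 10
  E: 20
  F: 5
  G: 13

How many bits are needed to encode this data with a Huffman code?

Build the Huffman tree bottom-up:
combine F(5), D(10) → 15
combine B(11), G(13) → 24
combine 15, E(20) → 35
combine 24, C(26) → 50
combine A(27), 35 → 62
combine 50, 62 → 112
Each symbol's bit-cost is frequency × depth; summing gives 298 bits (equivalently 15 + 24 + 35 + 50 + 62 + 112).

298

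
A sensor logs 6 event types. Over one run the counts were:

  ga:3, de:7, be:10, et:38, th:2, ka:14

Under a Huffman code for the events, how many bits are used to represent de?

Huffman merges, smallest pair first:
combine th(2), ga(3) → 5
combine 5, de(7) → 12
combine be(10), 12 → 22
combine ka(14), 22 → 36
combine 36, et(38) → 74
The subtree containing de is merged 4 times, so code length = 4.

4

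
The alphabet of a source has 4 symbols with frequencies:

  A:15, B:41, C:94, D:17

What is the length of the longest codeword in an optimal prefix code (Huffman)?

3

Merge the two lowest-weight nodes at each step:
combine A(15), D(17) → 32
combine 32, B(41) → 73
combine 73, C(94) → 167
The rarest symbols sit at the bottom; the longest codeword is 3 bits.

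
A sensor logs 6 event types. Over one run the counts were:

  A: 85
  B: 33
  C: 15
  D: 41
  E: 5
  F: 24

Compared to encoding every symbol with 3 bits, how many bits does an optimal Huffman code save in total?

Fixed-length: 3 bits × 203 symbols = 609 bits.
Huffman merges:
combine E(5), C(15) → 20
combine 20, F(24) → 44
combine B(33), D(41) → 74
combine 44, 74 → 118
combine A(85), 118 → 203
Huffman total = 20 + 44 + 74 + 118 + 203 = 459 bits.
Saving = 609 − 459 = 150 bits.

150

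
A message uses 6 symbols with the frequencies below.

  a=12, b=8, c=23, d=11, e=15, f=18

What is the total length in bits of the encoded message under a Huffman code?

220

Greedily combine the two least-frequent nodes:
combine b(8), d(11) → 19
combine a(12), e(15) → 27
combine f(18), 19 → 37
combine c(23), 27 → 50
combine 37, 50 → 87
The encoded length is the sum of every internal node's weight: 19 + 27 + 37 + 50 + 87 = 220 bits.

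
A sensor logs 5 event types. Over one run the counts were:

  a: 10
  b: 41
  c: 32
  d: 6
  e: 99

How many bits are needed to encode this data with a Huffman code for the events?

Build the Huffman tree bottom-up:
d(6) + a(10) → 16
16 + c(32) → 48
b(41) + 48 → 89
89 + e(99) → 188
The encoded length is the sum of every internal node's weight: 16 + 48 + 89 + 188 = 341 bits.

341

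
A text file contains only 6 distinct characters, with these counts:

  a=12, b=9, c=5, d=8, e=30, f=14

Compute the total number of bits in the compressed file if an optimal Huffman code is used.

187

Greedily combine the two least-frequent nodes:
merge c(5) and d(8): 13
merge b(9) and a(12): 21
merge 13 and f(14): 27
merge 21 and 27: 48
merge e(30) and 48: 78
Each symbol's bit-cost is frequency × depth; summing gives 187 bits (equivalently 13 + 21 + 27 + 48 + 78).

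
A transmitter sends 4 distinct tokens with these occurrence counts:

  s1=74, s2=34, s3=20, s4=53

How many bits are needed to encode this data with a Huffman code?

Merge the two smallest weights repeatedly:
combine s3(20), s2(34) → 54
combine s4(53), 54 → 107
combine s1(74), 107 → 181
The encoded length is the sum of every internal node's weight: 54 + 107 + 181 = 342 bits.

342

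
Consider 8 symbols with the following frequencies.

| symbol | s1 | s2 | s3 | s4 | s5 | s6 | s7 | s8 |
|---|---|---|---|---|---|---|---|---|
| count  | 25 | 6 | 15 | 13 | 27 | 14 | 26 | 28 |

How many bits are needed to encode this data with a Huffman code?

Greedily combine the two least-frequent nodes:
s2(6) + s4(13) → 19
s6(14) + s3(15) → 29
19 + s1(25) → 44
s7(26) + s5(27) → 53
s8(28) + 29 → 57
44 + 53 → 97
57 + 97 → 154
Total encoded bits = sum of merged weights = 19 + 29 + 44 + 53 + 57 + 97 + 154 = 453.

453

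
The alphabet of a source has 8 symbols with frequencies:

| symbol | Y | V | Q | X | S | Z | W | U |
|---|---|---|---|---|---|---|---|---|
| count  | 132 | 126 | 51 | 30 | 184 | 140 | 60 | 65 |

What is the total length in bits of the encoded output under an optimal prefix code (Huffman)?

Merge the two smallest weights repeatedly:
combine X(30), Q(51) → 81
combine W(60), U(65) → 125
combine 81, 125 → 206
combine V(126), Y(132) → 258
combine Z(140), S(184) → 324
combine 206, 258 → 464
combine 324, 464 → 788
The encoded length is the sum of every internal node's weight: 81 + 125 + 206 + 258 + 324 + 464 + 788 = 2246 bits.

2246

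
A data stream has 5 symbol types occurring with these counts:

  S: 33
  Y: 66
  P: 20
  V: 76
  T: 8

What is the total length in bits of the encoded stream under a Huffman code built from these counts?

419

Build the Huffman tree bottom-up:
merge T(8) and P(20): 28
merge 28 and S(33): 61
merge 61 and Y(66): 127
merge V(76) and 127: 203
Total encoded bits = sum of merged weights = 28 + 61 + 127 + 203 = 419.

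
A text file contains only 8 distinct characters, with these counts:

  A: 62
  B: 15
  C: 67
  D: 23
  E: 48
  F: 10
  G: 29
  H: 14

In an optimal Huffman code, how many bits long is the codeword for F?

4

Huffman merges, smallest pair first:
F(10) + H(14) → 24
B(15) + D(23) → 38
24 + G(29) → 53
38 + E(48) → 86
53 + A(62) → 115
C(67) + 86 → 153
115 + 153 → 268
F sits 4 levels below the root, so its codeword is 4 bits.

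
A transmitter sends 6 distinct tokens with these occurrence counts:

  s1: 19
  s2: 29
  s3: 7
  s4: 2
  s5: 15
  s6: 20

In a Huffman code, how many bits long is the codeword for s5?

3

Build the tree from the bottom:
combine s4(2), s3(7) → 9
combine 9, s5(15) → 24
combine s1(19), s6(20) → 39
combine 24, s2(29) → 53
combine 39, 53 → 92
s5 sits 3 levels below the root, so its codeword is 3 bits.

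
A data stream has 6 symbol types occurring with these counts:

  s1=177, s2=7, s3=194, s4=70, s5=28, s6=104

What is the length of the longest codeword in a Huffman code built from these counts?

4

Merge the two lowest-weight nodes at each step:
s2(7) + s5(28) → 35
35 + s4(70) → 105
s6(104) + 105 → 209
s1(177) + s3(194) → 371
209 + 371 → 580
Maximum depth reached is 4.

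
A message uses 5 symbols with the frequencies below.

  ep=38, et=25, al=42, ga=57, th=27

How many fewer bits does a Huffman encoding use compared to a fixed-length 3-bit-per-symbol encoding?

Fixed-length: 3 bits × 189 symbols = 567 bits.
Huffman merges:
et(25) + th(27) → 52
ep(38) + al(42) → 80
52 + ga(57) → 109
80 + 109 → 189
Huffman total = 52 + 80 + 109 + 189 = 430 bits.
Saving = 567 − 430 = 137 bits.

137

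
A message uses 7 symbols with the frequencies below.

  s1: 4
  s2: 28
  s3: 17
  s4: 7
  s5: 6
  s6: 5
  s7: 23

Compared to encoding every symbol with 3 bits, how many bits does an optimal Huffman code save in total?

Fixed-length: 3 bits × 90 symbols = 270 bits.
Huffman merges:
s1(4) + s6(5) → 9
s5(6) + s4(7) → 13
9 + 13 → 22
s3(17) + 22 → 39
s7(23) + s2(28) → 51
39 + 51 → 90
Huffman total = 9 + 13 + 22 + 39 + 51 + 90 = 224 bits.
Saving = 270 − 224 = 46 bits.

46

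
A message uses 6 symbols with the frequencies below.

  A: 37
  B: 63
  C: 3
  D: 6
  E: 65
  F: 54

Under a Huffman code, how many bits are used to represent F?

Build the tree from the bottom:
merge C(3) and D(6): 9
merge 9 and A(37): 46
merge 46 and F(54): 100
merge B(63) and E(65): 128
merge 100 and 128: 228
F sits 2 levels below the root, so its codeword is 2 bits.

2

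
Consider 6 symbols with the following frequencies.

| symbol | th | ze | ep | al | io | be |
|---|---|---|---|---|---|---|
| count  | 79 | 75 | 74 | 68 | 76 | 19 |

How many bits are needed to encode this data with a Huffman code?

Build the Huffman tree bottom-up:
merge be(19) and al(68): 87
merge ep(74) and ze(75): 149
merge io(76) and th(79): 155
merge 87 and 149: 236
merge 155 and 236: 391
Each symbol's bit-cost is frequency × depth; summing gives 1018 bits (equivalently 87 + 149 + 155 + 236 + 391).

1018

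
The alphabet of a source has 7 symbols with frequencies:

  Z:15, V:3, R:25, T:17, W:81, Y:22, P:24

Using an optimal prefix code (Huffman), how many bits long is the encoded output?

452

Merge the two smallest weights repeatedly:
V(3) + Z(15) → 18
T(17) + 18 → 35
Y(22) + P(24) → 46
R(25) + 35 → 60
46 + 60 → 106
W(81) + 106 → 187
Each symbol's bit-cost is frequency × depth; summing gives 452 bits (equivalently 18 + 35 + 46 + 60 + 106 + 187).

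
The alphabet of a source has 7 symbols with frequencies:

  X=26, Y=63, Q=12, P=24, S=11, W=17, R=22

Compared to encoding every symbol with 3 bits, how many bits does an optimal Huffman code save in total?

Fixed-length: 3 bits × 175 symbols = 525 bits.
Huffman merges:
combine S(11), Q(12) → 23
combine W(17), R(22) → 39
combine 23, P(24) → 47
combine X(26), 39 → 65
combine 47, Y(63) → 110
combine 65, 110 → 175
Huffman total = 23 + 39 + 47 + 65 + 110 + 175 = 459 bits.
Saving = 525 − 459 = 66 bits.

66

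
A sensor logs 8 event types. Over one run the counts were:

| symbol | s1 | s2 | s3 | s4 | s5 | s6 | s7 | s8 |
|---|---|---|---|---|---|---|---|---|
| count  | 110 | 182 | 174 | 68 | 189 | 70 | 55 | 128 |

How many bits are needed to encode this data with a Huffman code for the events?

2860

Merge the two smallest weights repeatedly:
merge s7(55) and s4(68): 123
merge s6(70) and s1(110): 180
merge 123 and s8(128): 251
merge s3(174) and 180: 354
merge s2(182) and s5(189): 371
merge 251 and 354: 605
merge 371 and 605: 976
Total encoded bits = sum of merged weights = 123 + 180 + 251 + 354 + 371 + 605 + 976 = 2860.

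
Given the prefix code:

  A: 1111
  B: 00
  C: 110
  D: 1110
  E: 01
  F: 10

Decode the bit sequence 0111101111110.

Read left to right; each codeword is recognised as soon as it completes (prefix code):
  01→E | 1110→D | 1111→A | 110→C
Decoded message: EDAC

EDAC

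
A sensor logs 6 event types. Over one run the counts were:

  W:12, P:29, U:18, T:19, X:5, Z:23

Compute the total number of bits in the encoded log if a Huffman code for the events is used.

Greedily combine the two least-frequent nodes:
X(5) + W(12) → 17
17 + U(18) → 35
T(19) + Z(23) → 42
P(29) + 35 → 64
42 + 64 → 106
Total encoded bits = sum of merged weights = 17 + 35 + 42 + 64 + 106 = 264.

264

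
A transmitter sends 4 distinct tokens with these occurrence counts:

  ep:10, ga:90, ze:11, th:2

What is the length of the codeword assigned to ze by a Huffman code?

2

Build the tree from the bottom:
merge th(2) and ep(10): 12
merge ze(11) and 12: 23
merge 23 and ga(90): 113
ze's leaf is at depth 2, giving a 2-bit codeword.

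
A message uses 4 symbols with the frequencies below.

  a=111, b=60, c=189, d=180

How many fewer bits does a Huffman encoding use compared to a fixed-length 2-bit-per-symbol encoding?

Fixed-length: 2 bits × 540 symbols = 1080 bits.
Huffman merges:
combine b(60), a(111) → 171
combine 171, d(180) → 351
combine c(189), 351 → 540
Huffman total = 171 + 351 + 540 = 1062 bits.
Saving = 1080 − 1062 = 18 bits.

18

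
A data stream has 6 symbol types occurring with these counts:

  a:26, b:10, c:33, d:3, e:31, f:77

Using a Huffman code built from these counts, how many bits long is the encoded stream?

Merge the two smallest weights repeatedly:
merge d(3) and b(10): 13
merge 13 and a(26): 39
merge e(31) and c(33): 64
merge 39 and 64: 103
merge f(77) and 103: 180
The encoded length is the sum of every internal node's weight: 13 + 39 + 64 + 103 + 180 = 399 bits.

399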